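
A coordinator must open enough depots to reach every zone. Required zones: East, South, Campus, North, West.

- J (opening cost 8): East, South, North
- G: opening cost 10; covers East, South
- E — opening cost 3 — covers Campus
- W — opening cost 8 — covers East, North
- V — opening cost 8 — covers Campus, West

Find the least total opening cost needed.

Choose J and V: together they cover East, South, Campus, North, West — every zone.
Total opening cost: 8 + 8 = 16.

16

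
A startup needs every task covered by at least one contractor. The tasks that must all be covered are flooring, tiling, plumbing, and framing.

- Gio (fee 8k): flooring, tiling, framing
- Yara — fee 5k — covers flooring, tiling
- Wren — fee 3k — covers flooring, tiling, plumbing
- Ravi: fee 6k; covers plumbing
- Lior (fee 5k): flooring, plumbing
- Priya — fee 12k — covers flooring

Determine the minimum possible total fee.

Choose Gio and Wren: together they cover flooring, tiling, plumbing, framing — every task.
Total fee: 8 + 3 = 11.
No cover costs less than 11.

11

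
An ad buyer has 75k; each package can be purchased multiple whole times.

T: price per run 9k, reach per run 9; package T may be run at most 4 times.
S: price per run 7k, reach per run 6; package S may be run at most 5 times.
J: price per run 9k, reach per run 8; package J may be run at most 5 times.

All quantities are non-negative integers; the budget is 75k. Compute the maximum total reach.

This is a bounded integer knapsack.
3×T, 3×S, and 3×J: price 75 ≤ 75, reach 3·9 + 3·6 + 3·8 = 69.
4×T, 3×S, and 2×J: price 75 ≤ 75, reach 4·9 + 3·6 + 2·8 = 70.
Best is 70.

70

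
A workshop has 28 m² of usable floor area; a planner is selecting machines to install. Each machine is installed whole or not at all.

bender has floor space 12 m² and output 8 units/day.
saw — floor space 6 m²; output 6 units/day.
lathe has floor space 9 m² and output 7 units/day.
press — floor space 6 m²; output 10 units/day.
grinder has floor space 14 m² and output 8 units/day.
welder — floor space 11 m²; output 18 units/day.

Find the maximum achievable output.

35

Allowing fractional choices, the relaxed optimum would be about 37.9, but machines are indivisible.
saw + press + welder: floor space 6 + 6 + 11 = 23 ≤ 28, output 6 + 10 + 18 = 34.
lathe + press + welder: floor space 9 + 6 + 11 = 26 ≤ 28, output 7 + 10 + 18 = 35.
Best is lathe, press, and welder with total output 35.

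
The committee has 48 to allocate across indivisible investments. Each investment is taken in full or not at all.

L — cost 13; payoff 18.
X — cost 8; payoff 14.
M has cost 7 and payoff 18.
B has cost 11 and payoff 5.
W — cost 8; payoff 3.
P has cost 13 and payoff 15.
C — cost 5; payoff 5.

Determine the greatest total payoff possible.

70

L + X + M + B + C: cost 13 + 8 + 7 + 11 + 5 = 44 ≤ 48, payoff 18 + 14 + 18 + 5 + 5 = 60.
L + X + M + P + C: cost 13 + 8 + 7 + 13 + 5 = 46 ≤ 48, payoff 18 + 14 + 18 + 15 + 5 = 70.
L + X + M + P: cost 13 + 8 + 7 + 13 = 41 ≤ 48, payoff 18 + 14 + 18 + 15 = 65.
Best is L, X, M, P, and C with total payoff 70.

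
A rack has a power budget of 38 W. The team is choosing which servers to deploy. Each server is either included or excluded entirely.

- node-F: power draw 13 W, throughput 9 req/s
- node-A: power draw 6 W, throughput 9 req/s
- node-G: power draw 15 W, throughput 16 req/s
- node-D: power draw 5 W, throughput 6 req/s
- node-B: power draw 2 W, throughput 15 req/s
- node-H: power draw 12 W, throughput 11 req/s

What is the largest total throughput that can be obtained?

This is a 0-1 knapsack instance.
Take node-A, node-G, node-B, and node-H: power draw 6 + 15 + 2 + 12 = 35 ≤ 38, throughput 9 + 16 + 15 + 11 = 51.
No other feasible combination does better.

51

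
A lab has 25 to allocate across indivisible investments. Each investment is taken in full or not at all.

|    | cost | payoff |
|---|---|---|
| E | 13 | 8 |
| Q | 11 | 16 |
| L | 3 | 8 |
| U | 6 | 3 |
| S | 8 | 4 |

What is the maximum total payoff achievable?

28

Allowing fractional choices, the relaxed optimum would be about 30.8, but investments are indivisible.
Q + L + U: cost 11 + 3 + 6 = 20 ≤ 25, payoff 16 + 8 + 3 = 27.
Q + L: cost 11 + 3 = 14 ≤ 25, payoff 16 + 8 = 24.
Q + L + S: cost 11 + 3 + 8 = 22 ≤ 25, payoff 16 + 8 + 4 = 28.
Best is Q, L, and S with total payoff 28.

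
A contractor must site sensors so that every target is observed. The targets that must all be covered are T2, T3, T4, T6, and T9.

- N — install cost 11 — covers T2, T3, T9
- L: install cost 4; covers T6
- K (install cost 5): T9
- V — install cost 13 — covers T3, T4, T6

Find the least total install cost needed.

24

The greedy cost-per-new-target heuristic would pick N, L, and V for 28, but a cheaper cover exists.
Choose N and V: together they cover T2, T3, T4, T6, T9 — every target.
Total install cost: 11 + 13 = 24.
No cover costs less than 24.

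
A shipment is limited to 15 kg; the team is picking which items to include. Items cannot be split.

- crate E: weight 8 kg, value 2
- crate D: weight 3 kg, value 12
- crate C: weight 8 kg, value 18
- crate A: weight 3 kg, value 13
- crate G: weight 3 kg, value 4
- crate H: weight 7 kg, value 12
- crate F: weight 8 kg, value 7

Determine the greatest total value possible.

43

Allowing fractional choices, the relaxed optimum would be about 44.7, but items are indivisible.
crate D + crate A + crate H: weight 3 + 3 + 7 = 13 ≤ 15, value 12 + 13 + 12 = 37.
crate D + crate C + crate A: weight 3 + 8 + 3 = 14 ≤ 15, value 12 + 18 + 13 = 43.
Best is crate D, crate C, and crate A with total value 43.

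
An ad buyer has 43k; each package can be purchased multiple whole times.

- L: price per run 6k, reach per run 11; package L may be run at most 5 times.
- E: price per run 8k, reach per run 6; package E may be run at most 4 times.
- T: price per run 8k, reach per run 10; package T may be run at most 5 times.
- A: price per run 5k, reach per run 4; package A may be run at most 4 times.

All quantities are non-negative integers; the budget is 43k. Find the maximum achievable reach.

5×L, 1×T, and 1×A: price 43 ≤ 43, reach 5·11 + 1·10 + 1·4 = 69.
5×L and 1×T: price 38 ≤ 43, reach 5·11 + 1·10 = 65.
Best is 69.

69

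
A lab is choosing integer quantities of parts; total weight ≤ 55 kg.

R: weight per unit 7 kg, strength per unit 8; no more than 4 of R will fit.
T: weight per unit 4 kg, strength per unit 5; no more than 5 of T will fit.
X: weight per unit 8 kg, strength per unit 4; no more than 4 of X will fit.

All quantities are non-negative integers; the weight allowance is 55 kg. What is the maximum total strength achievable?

This is a bounded integer knapsack.
Take 4×R and 5×T: weight 48 ≤ 55, strength 4·8 + 5·5 = 57.
T has the best ratio (5/4) and is taken to its limit of 5; remaining capacity is filled optimally with the others.

57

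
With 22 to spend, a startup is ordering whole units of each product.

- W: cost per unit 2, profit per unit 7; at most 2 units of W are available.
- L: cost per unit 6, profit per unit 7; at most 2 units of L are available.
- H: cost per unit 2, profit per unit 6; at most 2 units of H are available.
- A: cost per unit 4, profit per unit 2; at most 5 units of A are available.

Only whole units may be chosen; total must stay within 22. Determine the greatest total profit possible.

This is a bounded integer knapsack.
2×W, 1×L, 2×H, and 2×A: cost 22 ≤ 22, profit 2·7 + 1·7 + 2·6 + 2·2 = 37.
2×W, 2×L, and 2×H: cost 20 ≤ 22, profit 2·7 + 2·7 + 2·6 = 40.
Best is 40.

40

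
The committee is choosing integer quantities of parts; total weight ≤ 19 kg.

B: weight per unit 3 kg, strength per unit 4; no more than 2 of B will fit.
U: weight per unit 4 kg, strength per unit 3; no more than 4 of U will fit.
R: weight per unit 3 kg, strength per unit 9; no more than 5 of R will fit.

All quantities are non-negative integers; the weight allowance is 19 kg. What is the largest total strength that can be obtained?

This is a bounded integer knapsack.
1×U and 5×R: weight 19 ≤ 19, strength 1·3 + 5·9 = 48.
1×B and 5×R: weight 18 ≤ 19, strength 1·4 + 5·9 = 49.
Best is 49.

49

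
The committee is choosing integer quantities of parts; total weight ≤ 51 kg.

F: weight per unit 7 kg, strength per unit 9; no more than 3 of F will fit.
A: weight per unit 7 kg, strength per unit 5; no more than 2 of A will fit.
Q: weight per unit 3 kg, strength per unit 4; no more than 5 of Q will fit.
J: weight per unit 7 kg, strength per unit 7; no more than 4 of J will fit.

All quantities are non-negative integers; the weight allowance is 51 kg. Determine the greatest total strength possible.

61

Q has the best ratio (4/3); taking only Q gives at most 5×4 = 20 (stopped by the supply cap of 5).
Mixing does better — 3×F, 5×Q, and 2×J: weight 50 ≤ 51, strength 3·9 + 5·4 + 2·7 = 61.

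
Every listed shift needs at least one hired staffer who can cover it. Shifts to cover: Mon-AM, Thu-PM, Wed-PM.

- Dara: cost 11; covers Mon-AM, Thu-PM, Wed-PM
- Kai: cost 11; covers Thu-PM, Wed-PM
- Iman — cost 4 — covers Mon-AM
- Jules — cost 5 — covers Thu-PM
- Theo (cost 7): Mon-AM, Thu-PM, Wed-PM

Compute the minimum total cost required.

Theo alone covers Mon-AM, Thu-PM, Wed-PM — every shift.
Total cost: 7.
No cover costs less than 7.

7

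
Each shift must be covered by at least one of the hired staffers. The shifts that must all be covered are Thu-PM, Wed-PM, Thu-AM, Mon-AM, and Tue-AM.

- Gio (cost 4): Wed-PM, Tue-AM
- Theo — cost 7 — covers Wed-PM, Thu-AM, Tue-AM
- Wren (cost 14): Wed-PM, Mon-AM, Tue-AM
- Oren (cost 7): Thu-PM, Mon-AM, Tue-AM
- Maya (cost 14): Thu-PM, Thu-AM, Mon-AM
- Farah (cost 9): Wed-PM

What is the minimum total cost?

Choose Theo and Oren: together they cover Thu-PM, Wed-PM, Thu-AM, Mon-AM, Tue-AM — every shift.
Total cost: 7 + 7 = 14.

14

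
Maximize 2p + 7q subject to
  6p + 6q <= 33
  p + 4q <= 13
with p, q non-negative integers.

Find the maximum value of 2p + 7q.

The continuous relaxation peaks at (3, 2.5) with value 23.50; rounding to a feasible lattice point costs some objective.
(p,q)=(1,3): 6·1+6·3=24≤33, 1·1+4·3=13≤13, objective 23.
(p,q)=(0,3): 6·0+6·3=18≤33, 1·0+4·3=12≤13, objective 21.
(p,q)=(3,2): 6·3+6·2=30≤33, 1·3+4·2=11≤13, objective 20.
Maximum is 23 at (p,q)=(1,3).

23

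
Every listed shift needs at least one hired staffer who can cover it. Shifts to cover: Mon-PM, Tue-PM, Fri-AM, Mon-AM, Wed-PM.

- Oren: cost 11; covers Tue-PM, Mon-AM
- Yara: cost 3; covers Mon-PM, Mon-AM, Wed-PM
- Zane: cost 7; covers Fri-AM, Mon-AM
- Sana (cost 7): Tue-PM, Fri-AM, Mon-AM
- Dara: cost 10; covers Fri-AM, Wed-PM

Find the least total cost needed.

Choose Yara and Sana: together they cover Mon-PM, Tue-PM, Fri-AM, Mon-AM, Wed-PM — every shift.
Total cost: 3 + 7 = 10.
No cover costs less than 10.

10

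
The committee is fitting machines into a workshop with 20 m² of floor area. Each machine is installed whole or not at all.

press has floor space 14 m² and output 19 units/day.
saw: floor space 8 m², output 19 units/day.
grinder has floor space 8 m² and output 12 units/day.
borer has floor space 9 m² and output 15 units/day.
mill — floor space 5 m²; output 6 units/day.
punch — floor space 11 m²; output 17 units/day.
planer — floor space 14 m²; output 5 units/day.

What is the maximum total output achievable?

36

saw + punch: floor space 8 + 11 = 19 ≤ 20, output 19 + 17 = 36.
saw + borer: floor space 8 + 9 = 17 ≤ 20, output 19 + 15 = 34.
Best is saw and punch with total output 36.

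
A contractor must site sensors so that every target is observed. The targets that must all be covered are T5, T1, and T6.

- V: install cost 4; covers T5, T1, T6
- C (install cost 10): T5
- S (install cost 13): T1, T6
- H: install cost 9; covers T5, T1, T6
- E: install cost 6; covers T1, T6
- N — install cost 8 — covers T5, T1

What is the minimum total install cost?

V alone covers T5, T1, T6 — every target.
Total install cost: 4.

4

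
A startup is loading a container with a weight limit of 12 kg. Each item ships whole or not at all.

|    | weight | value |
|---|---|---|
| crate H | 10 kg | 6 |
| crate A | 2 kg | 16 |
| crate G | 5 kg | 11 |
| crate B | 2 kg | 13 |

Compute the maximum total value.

40

This is an integer program with binary decision variables.
Take crate A, crate G, and crate B: weight 2 + 5 + 2 = 9 ≤ 12, value 16 + 11 + 13 = 40.
No other feasible combination does better.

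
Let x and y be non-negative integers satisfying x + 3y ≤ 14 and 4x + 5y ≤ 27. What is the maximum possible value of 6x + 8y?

42

The continuous relaxation peaks at (1.57, 4.14) with value 42.57; rounding to a feasible lattice point costs some objective.
(x,y)=(3,3): 1·3+3·3=12≤14, 4·3+5·3=27≤27, objective 42.
(x,y)=(4,2): 1·4+3·2=10≤14, 4·4+5·2=26≤27, objective 40.
Maximum is 42 at (x,y)=(3,3).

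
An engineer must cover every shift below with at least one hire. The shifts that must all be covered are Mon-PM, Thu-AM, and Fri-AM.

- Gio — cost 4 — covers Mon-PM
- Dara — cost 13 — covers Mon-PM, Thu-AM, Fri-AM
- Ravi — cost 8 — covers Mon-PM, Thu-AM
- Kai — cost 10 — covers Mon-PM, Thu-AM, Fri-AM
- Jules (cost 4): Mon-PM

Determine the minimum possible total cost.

This is a weighted set-cover instance.
Kai alone covers Mon-PM, Thu-AM, Fri-AM — every shift.
Total cost: 10.

10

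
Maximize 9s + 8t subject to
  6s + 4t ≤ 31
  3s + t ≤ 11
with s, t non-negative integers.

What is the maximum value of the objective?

Relaxing integrality, the LP optimum is 62.00 at (s,t) = (0, 7.75), which is not an integer point.
(s,t)=(1,6): 6·1+4·6=30≤31, 3·1+1·6=9≤11, objective 57.
(s,t)=(0,7): 6·0+4·7=28≤31, 3·0+1·7=7≤11, objective 56.
(s,t)=(1,5): 6·1+4·5=26≤31, 3·1+1·5=8≤11, objective 49.
No feasible integer point exceeds 57.

57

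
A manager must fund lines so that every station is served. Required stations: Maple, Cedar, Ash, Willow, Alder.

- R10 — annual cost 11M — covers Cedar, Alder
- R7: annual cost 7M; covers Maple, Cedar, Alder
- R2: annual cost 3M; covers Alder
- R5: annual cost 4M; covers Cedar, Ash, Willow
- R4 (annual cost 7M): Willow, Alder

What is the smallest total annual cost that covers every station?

11

This is an integer covering problem.
The greedy cost-per-new-station heuristic would pick R5, R2, and R7 for 14, but a cheaper cover exists.
Choose R7 and R5: together they cover Maple, Cedar, Ash, Willow, Alder — every station.
Total annual cost: 7 + 4 = 11.
No cover costs less than 11.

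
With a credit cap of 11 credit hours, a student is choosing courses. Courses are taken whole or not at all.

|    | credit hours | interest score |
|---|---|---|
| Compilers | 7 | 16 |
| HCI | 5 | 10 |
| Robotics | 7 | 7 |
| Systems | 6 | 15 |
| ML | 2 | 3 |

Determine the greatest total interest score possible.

25

Allowing fractional choices, the relaxed optimum would be about 26.4, but courses are indivisible.
HCI + Systems: credit hours 5 + 6 = 11 ≤ 11, interest score 10 + 15 = 25.
Systems + ML: credit hours 6 + 2 = 8 ≤ 11, interest score 15 + 3 = 18.
Compilers + ML: credit hours 7 + 2 = 9 ≤ 11, interest score 16 + 3 = 19.
Best is HCI and Systems with total interest score 25.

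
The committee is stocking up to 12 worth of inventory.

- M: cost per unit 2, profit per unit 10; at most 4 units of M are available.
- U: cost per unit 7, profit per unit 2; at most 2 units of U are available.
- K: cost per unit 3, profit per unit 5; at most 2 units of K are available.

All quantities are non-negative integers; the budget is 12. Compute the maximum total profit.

M has the best ratio (10/2); taking only M gives at most 4×10 = 40 (stopped by the supply cap of 4).
Mixing does better — 4×M and 1×K: cost 11 ≤ 12, profit 4·10 + 1·5 = 45.

45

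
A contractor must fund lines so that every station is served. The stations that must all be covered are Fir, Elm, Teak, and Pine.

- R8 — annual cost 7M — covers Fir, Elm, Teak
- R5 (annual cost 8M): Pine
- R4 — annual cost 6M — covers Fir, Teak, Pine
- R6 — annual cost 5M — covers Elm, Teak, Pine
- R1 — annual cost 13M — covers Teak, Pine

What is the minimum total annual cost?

11

Choose R4 and R6: together they cover Fir, Elm, Teak, Pine — every station.
Total annual cost: 6 + 5 = 11.
No cover costs less than 11.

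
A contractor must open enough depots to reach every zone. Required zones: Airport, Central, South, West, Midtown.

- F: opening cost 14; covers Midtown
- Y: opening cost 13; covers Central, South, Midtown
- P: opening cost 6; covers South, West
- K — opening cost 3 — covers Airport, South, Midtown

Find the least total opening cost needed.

This is a weighted set-cover instance.
Choose Y, P, and K: together they cover Airport, Central, South, West, Midtown — every zone.
Total opening cost: 13 + 6 + 3 = 22.
No cover costs less than 22.

22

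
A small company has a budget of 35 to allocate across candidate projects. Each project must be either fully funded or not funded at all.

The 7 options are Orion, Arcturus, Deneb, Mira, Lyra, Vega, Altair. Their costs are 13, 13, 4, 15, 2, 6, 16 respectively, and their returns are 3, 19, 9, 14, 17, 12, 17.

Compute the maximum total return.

62

Allowing fractional choices, the relaxed optimum would be about 67.6, but projects are indivisible.
Arcturus + Deneb + Mira + Lyra: cost 13 + 4 + 15 + 2 = 34 ≤ 35, return 19 + 9 + 14 + 17 = 59.
Arcturus + Deneb + Lyra + Altair: cost 13 + 4 + 2 + 16 = 35 ≤ 35, return 19 + 9 + 17 + 17 = 62.
Best is Arcturus, Deneb, Lyra, and Altair with total return 62.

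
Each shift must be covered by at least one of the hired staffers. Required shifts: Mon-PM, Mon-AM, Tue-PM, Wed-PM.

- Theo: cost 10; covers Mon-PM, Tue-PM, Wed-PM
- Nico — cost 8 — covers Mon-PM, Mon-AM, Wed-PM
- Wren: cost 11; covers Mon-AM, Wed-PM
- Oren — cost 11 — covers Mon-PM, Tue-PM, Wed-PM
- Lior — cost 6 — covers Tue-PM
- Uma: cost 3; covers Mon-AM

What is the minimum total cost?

13

The greedy cost-per-new-shift heuristic would pick Nico and Lior for 14, but a cheaper cover exists.
Choose Theo and Uma: together they cover Mon-PM, Mon-AM, Tue-PM, Wed-PM — every shift.
Total cost: 10 + 3 = 13.
No cover costs less than 13.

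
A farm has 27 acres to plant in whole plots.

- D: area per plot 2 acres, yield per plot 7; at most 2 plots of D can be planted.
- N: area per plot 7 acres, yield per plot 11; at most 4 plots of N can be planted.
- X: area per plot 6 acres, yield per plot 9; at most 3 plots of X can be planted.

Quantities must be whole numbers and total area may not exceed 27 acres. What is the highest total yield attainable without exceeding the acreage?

47

This is a bounded integer knapsack.
D has the best ratio (7/2); taking only D gives at most 2×7 = 14 (stopped by the supply cap of 2).
Mixing does better — 2×D and 3×N: area 25 ≤ 27, yield 2·7 + 3·11 = 47.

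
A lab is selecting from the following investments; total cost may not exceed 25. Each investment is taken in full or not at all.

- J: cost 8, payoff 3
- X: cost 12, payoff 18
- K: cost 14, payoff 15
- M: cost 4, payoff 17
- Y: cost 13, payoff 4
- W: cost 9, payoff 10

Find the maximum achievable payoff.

45

X + M: cost 12 + 4 = 16 ≤ 25, payoff 18 + 17 = 35.
J + X + M: cost 8 + 12 + 4 = 24 ≤ 25, payoff 3 + 18 + 17 = 38.
X + M + W: cost 12 + 4 + 9 = 25 ≤ 25, payoff 18 + 17 + 10 = 45.
Best is X, M, and W with total payoff 45.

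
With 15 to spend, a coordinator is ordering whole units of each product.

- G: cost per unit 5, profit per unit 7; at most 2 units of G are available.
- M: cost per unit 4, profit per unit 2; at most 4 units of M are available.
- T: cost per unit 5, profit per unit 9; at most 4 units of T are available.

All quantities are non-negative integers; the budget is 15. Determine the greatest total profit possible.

This is a bounded integer knapsack.
T has the best ratio (9/5); taking only T gives at most 3×9 = 27 (stopped by the cost limit).
Optimal: 3×T: cost 15 ≤ 15, profit 3·9 = 27.

27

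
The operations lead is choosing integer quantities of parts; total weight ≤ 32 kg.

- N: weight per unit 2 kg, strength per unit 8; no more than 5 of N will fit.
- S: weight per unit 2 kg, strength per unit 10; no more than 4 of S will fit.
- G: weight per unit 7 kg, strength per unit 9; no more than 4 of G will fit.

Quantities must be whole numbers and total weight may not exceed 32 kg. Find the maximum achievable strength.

This is a bounded integer knapsack.
S has the best ratio (10/2); taking only S gives at most 4×10 = 40 (stopped by the supply cap of 4).
Mixing does better — 5×N, 4×S, and 2×G: weight 32 ≤ 32, strength 5·8 + 4·10 + 2·9 = 98.

98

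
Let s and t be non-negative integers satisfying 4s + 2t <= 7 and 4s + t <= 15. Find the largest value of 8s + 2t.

10

(s,t)=(1,1) is feasible, giving 10.
(s,t)=(1,0) is feasible, giving 8.
(s,t)=(0,2) is feasible, giving 4.
(s,t)=(0,1) is feasible, giving 2.
The best lattice point is (1,1), giving 10.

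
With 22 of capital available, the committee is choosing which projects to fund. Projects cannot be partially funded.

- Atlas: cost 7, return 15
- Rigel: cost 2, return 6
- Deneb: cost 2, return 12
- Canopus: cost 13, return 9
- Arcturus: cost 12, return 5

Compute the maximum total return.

36

Allowing fractional choices, the relaxed optimum would be about 40.6, but projects are indivisible.
Atlas + Deneb + Arcturus: cost 7 + 2 + 12 = 21 ≤ 22, return 15 + 12 + 5 = 32.
Atlas + Rigel + Deneb: cost 7 + 2 + 2 = 11 ≤ 22, return 15 + 6 + 12 = 33.
Atlas + Deneb + Canopus: cost 7 + 2 + 13 = 22 ≤ 22, return 15 + 12 + 9 = 36.
Best is Atlas, Deneb, and Canopus with total return 36.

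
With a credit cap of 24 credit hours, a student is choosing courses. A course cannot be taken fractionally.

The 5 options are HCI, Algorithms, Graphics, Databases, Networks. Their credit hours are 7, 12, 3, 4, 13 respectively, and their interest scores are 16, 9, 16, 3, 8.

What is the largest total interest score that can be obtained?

Allowing fractional choices, the relaxed optimum would be about 42.5, but courses are indivisible.
HCI + Algorithms + Graphics: credit hours 7 + 12 + 3 = 22 ≤ 24, interest score 16 + 9 + 16 = 41.
HCI + Graphics + Networks: credit hours 7 + 3 + 13 = 23 ≤ 24, interest score 16 + 16 + 8 = 40.
HCI + Graphics + Databases: credit hours 7 + 3 + 4 = 14 ≤ 24, interest score 16 + 16 + 3 = 35.
Best is HCI, Algorithms, and Graphics with total interest score 41.

41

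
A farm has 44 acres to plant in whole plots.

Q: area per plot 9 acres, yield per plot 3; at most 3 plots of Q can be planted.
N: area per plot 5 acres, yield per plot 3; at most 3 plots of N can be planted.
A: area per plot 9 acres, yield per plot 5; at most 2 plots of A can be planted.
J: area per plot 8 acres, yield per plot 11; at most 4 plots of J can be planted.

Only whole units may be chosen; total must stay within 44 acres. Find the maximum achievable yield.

50

Take 2×N and 4×J: area 42 ≤ 44, yield 2·3 + 4·11 = 50.
J has the best ratio (11/8) and is taken to its limit of 4; remaining capacity is filled optimally with the others.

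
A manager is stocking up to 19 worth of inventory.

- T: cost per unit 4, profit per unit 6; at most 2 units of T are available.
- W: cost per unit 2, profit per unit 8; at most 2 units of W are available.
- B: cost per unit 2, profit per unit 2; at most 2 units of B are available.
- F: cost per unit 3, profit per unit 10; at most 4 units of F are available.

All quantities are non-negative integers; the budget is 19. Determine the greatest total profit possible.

This is a bounded integer knapsack.
2×W and 4×F: cost 16 ≤ 19, profit 2·8 + 4·10 = 56.
2×W, 1×B, and 4×F: cost 18 ≤ 19, profit 2·8 + 1·2 + 4·10 = 58.
Best is 58.

58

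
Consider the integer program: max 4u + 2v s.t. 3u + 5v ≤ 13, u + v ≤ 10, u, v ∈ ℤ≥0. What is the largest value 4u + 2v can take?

(u,v)=(4,0) is feasible, giving 16.
(u,v)=(3,0) is feasible, giving 12.
No feasible integer point exceeds 16.

16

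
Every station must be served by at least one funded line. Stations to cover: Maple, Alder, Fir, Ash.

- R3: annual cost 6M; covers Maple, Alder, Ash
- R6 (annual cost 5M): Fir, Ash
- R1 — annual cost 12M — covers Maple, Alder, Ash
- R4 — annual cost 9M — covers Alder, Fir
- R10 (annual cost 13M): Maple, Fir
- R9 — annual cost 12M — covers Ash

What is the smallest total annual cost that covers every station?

Choose R3 and R6: together they cover Maple, Alder, Fir, Ash — every station.
Total annual cost: 6 + 5 = 11.
No cover costs less than 11.

11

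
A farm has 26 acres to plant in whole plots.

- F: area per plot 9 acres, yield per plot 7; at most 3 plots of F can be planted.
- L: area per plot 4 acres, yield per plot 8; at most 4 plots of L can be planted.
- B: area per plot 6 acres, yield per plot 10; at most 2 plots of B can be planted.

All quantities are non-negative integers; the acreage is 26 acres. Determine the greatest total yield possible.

4×L and 1×B: area 22 ≤ 26, yield 4·8 + 1·10 = 42.
3×L and 2×B: area 24 ≤ 26, yield 3·8 + 2·10 = 44.
Best is 44.

44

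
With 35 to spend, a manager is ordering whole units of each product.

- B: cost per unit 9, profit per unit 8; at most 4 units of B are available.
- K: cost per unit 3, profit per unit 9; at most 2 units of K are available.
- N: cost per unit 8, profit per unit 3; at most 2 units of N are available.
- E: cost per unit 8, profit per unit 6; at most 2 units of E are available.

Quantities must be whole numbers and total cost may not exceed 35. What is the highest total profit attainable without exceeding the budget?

This is a bounded integer knapsack.
K has the best ratio (9/3); taking only K gives at most 2×9 = 18 (stopped by the supply cap of 2).
Mixing does better — 3×B and 2×K: cost 33 ≤ 35, profit 3·8 + 2·9 = 42.

42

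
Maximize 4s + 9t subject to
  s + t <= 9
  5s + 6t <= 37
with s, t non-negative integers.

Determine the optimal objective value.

54

(s,t)=(0,6) is feasible, giving 54.
(s,t)=(1,5) is feasible, giving 49.
No feasible integer point exceeds 54.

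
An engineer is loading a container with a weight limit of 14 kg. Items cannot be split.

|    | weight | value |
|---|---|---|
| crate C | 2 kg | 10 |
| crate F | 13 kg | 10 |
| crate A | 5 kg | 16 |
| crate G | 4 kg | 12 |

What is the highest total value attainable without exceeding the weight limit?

Allowing fractional choices, the relaxed optimum would be about 40.3, but items are indivisible.
crate A + crate G: weight 5 + 4 = 9 ≤ 14, value 16 + 12 = 28.
crate C + crate A + crate G: weight 2 + 5 + 4 = 11 ≤ 14, value 10 + 16 + 12 = 38.
Best is crate C, crate A, and crate G with total value 38.

38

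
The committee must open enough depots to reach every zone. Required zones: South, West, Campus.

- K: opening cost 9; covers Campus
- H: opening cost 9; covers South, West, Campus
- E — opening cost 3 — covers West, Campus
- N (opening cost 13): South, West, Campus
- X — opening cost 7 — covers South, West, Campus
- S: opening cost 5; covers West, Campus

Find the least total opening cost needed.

7

X alone covers South, West, Campus — every zone.
Total opening cost: 7.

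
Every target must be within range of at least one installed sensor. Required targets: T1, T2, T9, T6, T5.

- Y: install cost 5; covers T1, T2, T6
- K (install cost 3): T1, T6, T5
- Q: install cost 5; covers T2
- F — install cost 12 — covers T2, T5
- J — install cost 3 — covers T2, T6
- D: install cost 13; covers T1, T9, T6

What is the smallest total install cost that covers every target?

Choose K, J, and D: together they cover T1, T2, T9, T6, T5 — every target.
Total install cost: 3 + 3 + 13 = 19.
No cover costs less than 19.

19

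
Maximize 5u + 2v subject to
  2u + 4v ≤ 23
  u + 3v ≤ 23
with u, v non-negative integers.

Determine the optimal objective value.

55

(u,v)=(11,0): 2·11+4·0=22≤23, 1·11+3·0=11≤23, objective 55.
(u,v)=(10,0): 2·10+4·0=20≤23, 1·10+3·0=10≤23, objective 50.
The best lattice point is (11,0), giving 55.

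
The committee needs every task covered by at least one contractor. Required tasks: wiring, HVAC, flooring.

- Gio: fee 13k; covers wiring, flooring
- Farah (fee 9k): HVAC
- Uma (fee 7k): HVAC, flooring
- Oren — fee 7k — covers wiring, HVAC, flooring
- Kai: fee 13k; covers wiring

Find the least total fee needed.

Oren alone covers wiring, HVAC, flooring — every task.
Total fee: 7.
No cover costs less than 7.

7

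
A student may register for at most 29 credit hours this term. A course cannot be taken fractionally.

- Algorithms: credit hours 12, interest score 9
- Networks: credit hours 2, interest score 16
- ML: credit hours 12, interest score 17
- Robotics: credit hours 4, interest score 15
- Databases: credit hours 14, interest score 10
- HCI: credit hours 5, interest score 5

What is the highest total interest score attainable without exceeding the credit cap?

Allowing fractional choices, the relaxed optimum would be about 57.5, but courses are indivisible.
Networks + ML + Robotics + HCI: credit hours 2 + 12 + 4 + 5 = 23 ≤ 29, interest score 16 + 17 + 15 + 5 = 53.
Networks + ML + Robotics: credit hours 2 + 12 + 4 = 18 ≤ 29, interest score 16 + 17 + 15 = 48.
Best is Networks, ML, Robotics, and HCI with total interest score 53.

53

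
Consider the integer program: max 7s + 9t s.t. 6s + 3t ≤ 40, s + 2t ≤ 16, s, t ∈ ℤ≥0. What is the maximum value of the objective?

The continuous relaxation peaks at (3.56, 6.22) with value 80.89; rounding to a feasible lattice point costs some objective.
(s,t)=(2,7) is feasible, giving 77.
(s,t)=(3,6) is feasible, giving 75.
Maximum is 77 at (s,t)=(2,7).

77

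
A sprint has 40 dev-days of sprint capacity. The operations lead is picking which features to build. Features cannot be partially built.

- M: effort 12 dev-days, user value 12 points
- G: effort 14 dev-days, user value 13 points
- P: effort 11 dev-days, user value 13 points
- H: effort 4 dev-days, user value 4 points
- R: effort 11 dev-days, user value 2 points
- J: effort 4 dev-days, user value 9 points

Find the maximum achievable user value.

39

Allowing fractional choices, the relaxed optimum would be about 46.4, but features are indivisible.
M + P + H + J: effort 12 + 11 + 4 + 4 = 31 ≤ 40, user value 12 + 13 + 4 + 9 = 38.
G + P + H + J: effort 14 + 11 + 4 + 4 = 33 ≤ 40, user value 13 + 13 + 4 + 9 = 39.
M + G + H + J: effort 12 + 14 + 4 + 4 = 34 ≤ 40, user value 12 + 13 + 4 + 9 = 38.
Best is G, P, H, and J with total user value 39.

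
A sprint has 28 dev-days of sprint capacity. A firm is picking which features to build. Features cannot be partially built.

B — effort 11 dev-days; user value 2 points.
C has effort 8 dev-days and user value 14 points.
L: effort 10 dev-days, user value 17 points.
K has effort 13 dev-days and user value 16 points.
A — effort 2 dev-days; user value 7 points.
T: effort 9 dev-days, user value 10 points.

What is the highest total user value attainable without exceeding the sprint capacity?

41

Allowing fractional choices, the relaxed optimum would be about 47.8, but features are indivisible.
L + K + A: effort 10 + 13 + 2 = 25 ≤ 28, user value 17 + 16 + 7 = 40.
C + L + T: effort 8 + 10 + 9 = 27 ≤ 28, user value 14 + 17 + 10 = 41.
C + L + A: effort 8 + 10 + 2 = 20 ≤ 28, user value 14 + 17 + 7 = 38.
Best is C, L, and T with total user value 41.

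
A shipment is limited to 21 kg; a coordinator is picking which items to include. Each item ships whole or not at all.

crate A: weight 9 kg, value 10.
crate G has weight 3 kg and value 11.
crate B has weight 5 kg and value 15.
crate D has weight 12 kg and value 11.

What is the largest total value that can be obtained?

Treat it as a binary knapsack problem.
Allowing fractional choices, the relaxed optimum would be about 39.7, but items are indivisible.
crate G + crate B + crate D: weight 3 + 5 + 12 = 20 ≤ 21, value 11 + 15 + 11 = 37.
crate G + crate B: weight 3 + 5 = 8 ≤ 21, value 11 + 15 = 26.
crate A + crate G + crate B: weight 9 + 3 + 5 = 17 ≤ 21, value 10 + 11 + 15 = 36.
Best is crate G, crate B, and crate D with total value 37.

37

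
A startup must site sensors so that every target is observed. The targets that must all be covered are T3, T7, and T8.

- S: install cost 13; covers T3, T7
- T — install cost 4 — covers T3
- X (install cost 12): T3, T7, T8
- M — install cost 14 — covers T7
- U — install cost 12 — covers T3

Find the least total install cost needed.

The greedy cost-per-new-target heuristic would pick T and X for 16, but a cheaper cover exists.
X alone covers T3, T7, T8 — every target.
Total install cost: 12.
No cover costs less than 12.

12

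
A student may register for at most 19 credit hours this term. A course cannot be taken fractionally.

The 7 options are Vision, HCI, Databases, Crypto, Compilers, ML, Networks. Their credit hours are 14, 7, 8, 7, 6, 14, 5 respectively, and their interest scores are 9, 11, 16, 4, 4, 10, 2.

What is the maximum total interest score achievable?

27

Allowing fractional choices, the relaxed optimum would be about 29.9, but courses are indivisible.
Databases + Compilers + Networks: credit hours 8 + 6 + 5 = 19 ≤ 19, interest score 16 + 4 + 2 = 22.
HCI + Databases: credit hours 7 + 8 = 15 ≤ 19, interest score 11 + 16 = 27.
Best is HCI and Databases with total interest score 27.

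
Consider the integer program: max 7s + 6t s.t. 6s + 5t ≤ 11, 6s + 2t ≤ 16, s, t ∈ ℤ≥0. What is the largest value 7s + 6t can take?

13

(s,t)=(1,1) is feasible, giving 13.
(s,t)=(0,2) is feasible, giving 12.
(s,t)=(1,0) is feasible, giving 7.
The best lattice point is (1,1), giving 13.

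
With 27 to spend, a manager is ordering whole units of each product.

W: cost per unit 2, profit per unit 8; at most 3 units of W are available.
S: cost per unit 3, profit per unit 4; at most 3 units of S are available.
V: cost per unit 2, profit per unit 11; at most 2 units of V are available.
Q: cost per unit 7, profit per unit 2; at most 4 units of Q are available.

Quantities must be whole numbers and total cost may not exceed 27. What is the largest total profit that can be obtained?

60

V has the best ratio (11/2); taking only V gives at most 2×11 = 22 (stopped by the supply cap of 2).
Mixing does better — 3×W, 3×S, 2×V, and 1×Q: cost 26 ≤ 27, profit 3·8 + 3·4 + 2·11 + 1·2 = 60.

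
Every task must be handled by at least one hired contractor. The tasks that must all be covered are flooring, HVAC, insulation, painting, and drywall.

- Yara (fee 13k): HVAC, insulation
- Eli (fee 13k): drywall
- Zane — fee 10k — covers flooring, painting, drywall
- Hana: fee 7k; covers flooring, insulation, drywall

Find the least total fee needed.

23

The greedy cost-per-new-task heuristic would pick Hana, Zane, and Yara for 30, but a cheaper cover exists.
Choose Yara and Zane: together they cover flooring, HVAC, insulation, painting, drywall — every task.
Total fee: 13 + 10 = 23.
No cover costs less than 23.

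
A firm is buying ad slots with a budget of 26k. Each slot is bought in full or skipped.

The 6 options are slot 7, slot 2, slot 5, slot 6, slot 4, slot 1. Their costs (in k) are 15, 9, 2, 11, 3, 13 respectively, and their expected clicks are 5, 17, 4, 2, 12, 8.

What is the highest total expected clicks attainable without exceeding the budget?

slot 2 + slot 4 + slot 1: cost 9 + 3 + 13 = 25 ≤ 26, expected clicks 17 + 12 + 8 = 37.
slot 2 + slot 5 + slot 6 + slot 4: cost 9 + 2 + 11 + 3 = 25 ≤ 26, expected clicks 17 + 4 + 2 + 12 = 35.
Best is slot 2, slot 4, and slot 1 with total expected clicks 37.

37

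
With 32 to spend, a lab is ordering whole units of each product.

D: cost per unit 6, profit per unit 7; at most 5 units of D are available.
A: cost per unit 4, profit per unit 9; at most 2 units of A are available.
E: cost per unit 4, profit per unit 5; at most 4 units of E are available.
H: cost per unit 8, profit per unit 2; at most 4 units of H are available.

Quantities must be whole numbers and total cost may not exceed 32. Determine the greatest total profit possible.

47

Take 2×D, 2×A, and 3×E: cost 32 ≤ 32, profit 2·7 + 2·9 + 3·5 = 47.
A has the best ratio (9/4) and is taken to its limit of 2; remaining capacity is filled optimally with the others.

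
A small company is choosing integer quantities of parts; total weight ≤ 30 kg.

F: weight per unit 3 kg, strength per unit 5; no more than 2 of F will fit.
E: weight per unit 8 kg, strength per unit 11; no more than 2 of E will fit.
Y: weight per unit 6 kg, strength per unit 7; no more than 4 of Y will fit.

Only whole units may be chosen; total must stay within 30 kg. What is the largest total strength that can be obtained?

Take 2×F, 2×E, and 1×Y: weight 28 ≤ 30, strength 2·5 + 2·11 + 1·7 = 39.
F has the best ratio (5/3) and is taken to its limit of 2; remaining capacity is filled optimally with the others.

39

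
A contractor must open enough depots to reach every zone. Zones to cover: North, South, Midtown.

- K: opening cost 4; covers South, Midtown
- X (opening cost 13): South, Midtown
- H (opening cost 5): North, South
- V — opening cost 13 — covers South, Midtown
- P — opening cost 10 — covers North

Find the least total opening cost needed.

9

Choose K and H: together they cover North, South, Midtown — every zone.
Total opening cost: 4 + 5 = 9.
No cover costs less than 9.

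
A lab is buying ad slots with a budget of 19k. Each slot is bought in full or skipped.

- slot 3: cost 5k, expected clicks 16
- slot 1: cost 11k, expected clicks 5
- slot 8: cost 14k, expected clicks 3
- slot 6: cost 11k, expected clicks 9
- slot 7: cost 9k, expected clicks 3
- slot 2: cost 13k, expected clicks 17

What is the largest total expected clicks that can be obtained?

Take slot 3 and slot 2: cost 5 + 13 = 18 ≤ 19, expected clicks 16 + 17 = 33.
No other feasible combination does better.

33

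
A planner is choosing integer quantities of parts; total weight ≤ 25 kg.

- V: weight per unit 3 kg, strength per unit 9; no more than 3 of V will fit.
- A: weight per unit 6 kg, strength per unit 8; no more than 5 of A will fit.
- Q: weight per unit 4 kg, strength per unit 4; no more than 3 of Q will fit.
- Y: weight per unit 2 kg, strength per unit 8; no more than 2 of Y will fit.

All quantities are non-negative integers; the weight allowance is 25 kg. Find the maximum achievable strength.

59

3×V, 3×Q, and 2×Y: weight 25 ≤ 25, strength 3·9 + 3·4 + 2·8 = 55.
3×V, 2×A, and 2×Y: weight 25 ≤ 25, strength 3·9 + 2·8 + 2·8 = 59.
Best is 59.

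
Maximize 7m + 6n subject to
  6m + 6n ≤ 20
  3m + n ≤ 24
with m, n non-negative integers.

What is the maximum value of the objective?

21

(m,n)=(3,0) is feasible, giving 21.
(m,n)=(2,1) is feasible, giving 20.
Maximum is 21 at (m,n)=(3,0).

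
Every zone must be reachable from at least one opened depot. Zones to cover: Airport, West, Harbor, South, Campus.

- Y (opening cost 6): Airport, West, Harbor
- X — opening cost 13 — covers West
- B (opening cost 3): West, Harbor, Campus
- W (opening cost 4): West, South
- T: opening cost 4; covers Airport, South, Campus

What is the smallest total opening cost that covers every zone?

Choose B and T: together they cover Airport, West, Harbor, South, Campus — every zone.
Total opening cost: 3 + 4 = 7.
No cover costs less than 7.

7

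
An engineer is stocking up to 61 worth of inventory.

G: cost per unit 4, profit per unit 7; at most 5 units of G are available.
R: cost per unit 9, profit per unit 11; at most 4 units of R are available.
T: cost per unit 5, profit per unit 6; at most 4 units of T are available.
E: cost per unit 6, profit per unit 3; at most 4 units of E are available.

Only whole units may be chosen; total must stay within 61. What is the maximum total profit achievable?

85

This is a bounded integer knapsack.
Take 5×G, 4×R, and 1×T: cost 61 ≤ 61, profit 5·7 + 4·11 + 1·6 = 85.
G has the best ratio (7/4) and is taken to its limit of 5; remaining capacity is filled optimally with the others.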